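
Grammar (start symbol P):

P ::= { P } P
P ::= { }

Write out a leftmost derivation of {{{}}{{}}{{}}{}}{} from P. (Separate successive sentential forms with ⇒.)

P ⇒ {P}P   [P ::= { P } P]
{P}P ⇒ {{P}P}P   [P ::= { P } P]
{{P}P}P ⇒ {{{}}P}P   [P ::= { }]
{{{}}P}P ⇒ {{{}}{P}P}P   [P ::= { P } P]
{{{}}{P}P}P ⇒ {{{}}{{}}P}P   [P ::= { }]
{{{}}{{}}P}P ⇒ {{{}}{{}}{P}P}P   [P ::= { P } P]
{{{}}{{}}{P}P}P ⇒ {{{}}{{}}{{}}P}P   [P ::= { }]
{{{}}{{}}{{}}P}P ⇒ {{{}}{{}}{{}}{}}P   [P ::= { }]
{{{}}{{}}{{}}{}}P ⇒ {{{}}{{}}{{}}{}}{}   [P ::= { }]

P ⇒ {P}P ⇒ {{P}P}P ⇒ {{{}}P}P ⇒ {{{}}{P}P}P ⇒ {{{}}{{}}P}P ⇒ {{{}}{{}}{P}P}P ⇒ {{{}}{{}}{{}}P}P ⇒ {{{}}{{}}{{}}{}}P ⇒ {{{}}{{}}{{}}{}}{}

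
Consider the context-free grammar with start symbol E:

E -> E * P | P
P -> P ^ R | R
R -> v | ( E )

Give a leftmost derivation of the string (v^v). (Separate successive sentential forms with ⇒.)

E ⇒ P   [E -> P]
P ⇒ R   [P -> R]
R ⇒ (E)   [R -> ( E )]
(E) ⇒ (P)   [E -> P]
(P) ⇒ (P^R)   [P -> P ^ R]
(P^R) ⇒ (R^R)   [P -> R]
(R^R) ⇒ (v^R)   [R -> v]
(v^R) ⇒ (v^v)   [R -> v]

E ⇒ P ⇒ R ⇒ (E) ⇒ (P) ⇒ (P^R) ⇒ (R^R) ⇒ (v^R) ⇒ (v^v)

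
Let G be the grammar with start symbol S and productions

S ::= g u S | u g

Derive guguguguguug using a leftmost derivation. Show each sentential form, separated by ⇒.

S ⇒ guS ⇒ guguS ⇒ guguguS ⇒ guguguguS ⇒ guguguguguS ⇒ guguguguguug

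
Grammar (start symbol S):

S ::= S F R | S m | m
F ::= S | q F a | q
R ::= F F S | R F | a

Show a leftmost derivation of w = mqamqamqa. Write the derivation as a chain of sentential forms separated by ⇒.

S⇒SFR⇒SmFR⇒SFRmFR⇒SmFRmFR⇒SFRmFRmFR⇒mFRmFRmFR⇒mqRmFRmFR⇒mqamFRmFR⇒mqamqRmFR⇒mqamqamFR⇒mqamqamqR⇒mqamqamqa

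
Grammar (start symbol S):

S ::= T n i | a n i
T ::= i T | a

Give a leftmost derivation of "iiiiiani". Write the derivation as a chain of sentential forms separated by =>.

S => Tni => iTni => iiTni => iiiTni => iiiiTni => iiiiiTni => iiiiiani

S => Tni   [S ::= T n i]
Tni => iTni   [T ::= i T]
iTni => iiTni   [T ::= i T]
iiTni => iiiTni   [T ::= i T]
iiiTni => iiiiTni   [T ::= i T]
iiiiTni => iiiiiTni   [T ::= i T]
iiiiiTni => iiiiiani   [T ::= a]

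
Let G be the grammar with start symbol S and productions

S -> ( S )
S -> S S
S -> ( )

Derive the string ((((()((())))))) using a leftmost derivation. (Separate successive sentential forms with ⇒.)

S ⇒ (S)   [S -> ( S )]
(S) ⇒ ((S))   [S -> ( S )]
((S)) ⇒ (((S)))   [S -> ( S )]
(((S))) ⇒ ((((S))))   [S -> ( S )]
((((S)))) ⇒ ((((SS))))   [S -> S S]
((((SS)))) ⇒ ((((()S))))   [S -> ( )]
((((()S)))) ⇒ ((((()(S)))))   [S -> ( S )]
((((()(S))))) ⇒ ((((()((S))))))   [S -> ( S )]
((((()((S)))))) ⇒ ((((()((()))))))   [S -> ( )]

S ⇒ (S) ⇒ ((S)) ⇒ (((S))) ⇒ ((((S)))) ⇒ ((((SS)))) ⇒ ((((()S)))) ⇒ ((((()(S))))) ⇒ ((((()((S)))))) ⇒ ((((()((()))))))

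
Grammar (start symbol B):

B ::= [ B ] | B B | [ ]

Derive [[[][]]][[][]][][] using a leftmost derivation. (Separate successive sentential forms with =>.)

B => BB   [B ::= B B]
BB => BBB   [B ::= B B]
BBB => [B]BB   [B ::= [ B ]]
[B]BB => [[B]]BB   [B ::= [ B ]]
[[B]]BB => [[BB]]BB   [B ::= B B]
[[BB]]BB => [[[]B]]BB   [B ::= [ ]]
[[[]B]]BB => [[[][]]]BB   [B ::= [ ]]
[[[][]]]BB => [[[][]]]BBB   [B ::= B B]
[[[][]]]BBB => [[[][]]][B]BB   [B ::= [ B ]]
[[[][]]][B]BB => [[[][]]][BB]BB   [B ::= B B]
[[[][]]][BB]BB => [[[][]]][[]B]BB   [B ::= [ ]]
[[[][]]][[]B]BB => [[[][]]][[][]]BB   [B ::= [ ]]
[[[][]]][[][]]BB => [[[][]]][[][]][]B   [B ::= [ ]]
[[[][]]][[][]][]B => [[[][]]][[][]][][]   [B ::= [ ]]

B => BB => BBB => [B]BB => [[B]]BB => [[BB]]BB => [[[]B]]BB => [[[][]]]BB => [[[][]]]BBB => [[[][]]][B]BB => [[[][]]][BB]BB => [[[][]]][[]B]BB => [[[][]]][[][]]BB => [[[][]]][[][]][]B => [[[][]]][[][]][][]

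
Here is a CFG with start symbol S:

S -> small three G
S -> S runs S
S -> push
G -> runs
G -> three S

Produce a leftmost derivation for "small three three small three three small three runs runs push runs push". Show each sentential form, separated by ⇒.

S ⇒ small three G ⇒ small three three S ⇒ small three three S runs S ⇒ small three three S runs S runs S ⇒ small three three small three G runs S runs S ⇒ small three three small three three S runs S runs S ⇒ small three three small three three small three G runs S runs S ⇒ small three three small three three small three runs runs S runs S ⇒ small three three small three three small three runs runs push runs S ⇒ small three three small three three small three runs runs push runs push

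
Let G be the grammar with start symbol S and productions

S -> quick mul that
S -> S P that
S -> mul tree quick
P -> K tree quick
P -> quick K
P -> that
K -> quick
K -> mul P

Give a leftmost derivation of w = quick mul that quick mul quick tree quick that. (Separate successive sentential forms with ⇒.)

S ⇒ S P that ⇒ quick mul that P that ⇒ quick mul that quick K that ⇒ quick mul that quick mul P that ⇒ quick mul that quick mul K tree quick that ⇒ quick mul that quick mul quick tree quick that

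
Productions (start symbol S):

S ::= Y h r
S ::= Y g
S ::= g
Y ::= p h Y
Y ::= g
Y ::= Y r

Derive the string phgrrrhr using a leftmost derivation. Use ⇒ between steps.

S ⇒ Yhr   [S ::= Y h r]
Yhr ⇒ Yrhr   [Y ::= Y r]
Yrhr ⇒ Yrrhr   [Y ::= Y r]
Yrrhr ⇒ Yrrrhr   [Y ::= Y r]
Yrrrhr ⇒ phYrrrhr   [Y ::= p h Y]
phYrrrhr ⇒ phgrrrhr   [Y ::= g]

S⇒Yhr⇒Yrhr⇒Yrrhr⇒Yrrrhr⇒phYrrrhr⇒phgrrrhr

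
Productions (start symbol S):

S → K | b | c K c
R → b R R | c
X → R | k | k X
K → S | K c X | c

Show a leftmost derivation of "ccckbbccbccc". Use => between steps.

S=>cKc=>cKcXc=>cccXc=>ccckXc=>ccckRc=>ccckbRRc=>ccckbbRRRc=>ccckbbcRRc=>ccckbbccRc=>ccckbbccbRRc=>ccckbbccbcRc=>ccckbbccbccc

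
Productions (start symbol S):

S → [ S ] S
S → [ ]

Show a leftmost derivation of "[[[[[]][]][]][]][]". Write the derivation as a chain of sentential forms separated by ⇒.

S ⇒ [S]S ⇒ [[S]S]S ⇒ [[[S]S]S]S ⇒ [[[[S]S]S]S]S ⇒ [[[[[]]S]S]S]S ⇒ [[[[[]][]]S]S]S ⇒ [[[[[]][]][]]S]S ⇒ [[[[[]][]][]][]]S ⇒ [[[[[]][]][]][]][]

S ⇒ [S]S   [S → [ S ] S]
[S]S ⇒ [[S]S]S   [S → [ S ] S]
[[S]S]S ⇒ [[[S]S]S]S   [S → [ S ] S]
[[[S]S]S]S ⇒ [[[[S]S]S]S]S   [S → [ S ] S]
[[[[S]S]S]S]S ⇒ [[[[[]]S]S]S]S   [S → [ ]]
[[[[[]]S]S]S]S ⇒ [[[[[]][]]S]S]S   [S → [ ]]
[[[[[]][]]S]S]S ⇒ [[[[[]][]][]]S]S   [S → [ ]]
[[[[[]][]][]]S]S ⇒ [[[[[]][]][]][]]S   [S → [ ]]
[[[[[]][]][]][]]S ⇒ [[[[[]][]][]][]][]   [S → [ ]]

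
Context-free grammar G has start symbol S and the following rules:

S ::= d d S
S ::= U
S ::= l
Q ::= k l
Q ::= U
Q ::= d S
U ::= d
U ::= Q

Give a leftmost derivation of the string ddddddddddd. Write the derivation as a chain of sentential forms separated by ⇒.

S ⇒ U   [S ::= U]
U ⇒ Q   [U ::= Q]
Q ⇒ dS   [Q ::= d S]
dS ⇒ dU   [S ::= U]
dU ⇒ dQ   [U ::= Q]
dQ ⇒ ddS   [Q ::= d S]
ddS ⇒ ddddS   [S ::= d d S]
ddddS ⇒ ddddddS   [S ::= d d S]
ddddddS ⇒ ddddddddS   [S ::= d d S]
ddddddddS ⇒ ddddddddddS   [S ::= d d S]
ddddddddddS ⇒ ddddddddddU   [S ::= U]
ddddddddddU ⇒ ddddddddddd   [U ::= d]

S⇒U⇒Q⇒dS⇒dU⇒dQ⇒ddS⇒ddddS⇒ddddddS⇒ddddddddS⇒ddddddddddS⇒ddddddddddU⇒ddddddddddd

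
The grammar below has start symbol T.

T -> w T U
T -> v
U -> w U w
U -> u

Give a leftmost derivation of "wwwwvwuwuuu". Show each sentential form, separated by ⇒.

T⇒wTU⇒wwTUU⇒wwwTUUU⇒wwwwTUUUU⇒wwwwvUUUU⇒wwwwvwUwUUU⇒wwwwvwuwUUU⇒wwwwvwuwuUU⇒wwwwvwuwuuU⇒wwwwvwuwuuu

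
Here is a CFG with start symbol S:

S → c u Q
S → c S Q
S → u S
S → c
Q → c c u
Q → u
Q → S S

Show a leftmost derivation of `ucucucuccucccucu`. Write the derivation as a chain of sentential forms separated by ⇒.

S ⇒ uS ⇒ ucSQ ⇒ ucuSQ ⇒ ucucuQQ ⇒ ucucuSSQ ⇒ ucucucuQSQ ⇒ ucucucuSSSQ ⇒ ucucucucSSQ ⇒ ucucucuccSQSQ ⇒ ucucucuccuSQSQ ⇒ ucucucuccucQSQ ⇒ ucucucuccucccuSQ ⇒ ucucucuccucccucQ ⇒ ucucucuccucccucu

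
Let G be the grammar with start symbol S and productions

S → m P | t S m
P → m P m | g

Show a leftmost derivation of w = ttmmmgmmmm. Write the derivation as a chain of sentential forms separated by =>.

S => tSm   [S → t S m]
tSm => ttSmm   [S → t S m]
ttSmm => ttmPmm   [S → m P]
ttmPmm => ttmmPmmm   [P → m P m]
ttmmPmmm => ttmmmPmmmm   [P → m P m]
ttmmmPmmmm => ttmmmgmmmm   [P → g]

S => tSm => ttSmm => ttmPmm => ttmmPmmm => ttmmmPmmmm => ttmmmgmmmm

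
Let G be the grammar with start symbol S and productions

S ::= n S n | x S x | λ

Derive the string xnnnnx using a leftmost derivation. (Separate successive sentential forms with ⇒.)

S⇒xSx⇒xnSnx⇒xnnSnnx⇒xnnnnx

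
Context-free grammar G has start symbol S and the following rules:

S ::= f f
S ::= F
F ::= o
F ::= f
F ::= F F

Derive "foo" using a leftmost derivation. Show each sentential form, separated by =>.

S => F => FF => fF => fFF => foF => foo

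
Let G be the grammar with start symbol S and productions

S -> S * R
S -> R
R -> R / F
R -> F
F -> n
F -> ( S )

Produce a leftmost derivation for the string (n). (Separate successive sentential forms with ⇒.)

S ⇒ R   [S -> R]
R ⇒ F   [R -> F]
F ⇒ (S)   [F -> ( S )]
(S) ⇒ (R)   [S -> R]
(R) ⇒ (F)   [R -> F]
(F) ⇒ (n)   [F -> n]

S ⇒ R ⇒ F ⇒ (S) ⇒ (R) ⇒ (F) ⇒ (n)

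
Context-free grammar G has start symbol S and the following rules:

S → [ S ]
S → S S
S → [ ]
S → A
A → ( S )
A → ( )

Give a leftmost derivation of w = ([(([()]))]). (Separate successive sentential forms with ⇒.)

S ⇒ A ⇒ (S) ⇒ ([S]) ⇒ ([A]) ⇒ ([(S)]) ⇒ ([(A)]) ⇒ ([((S))]) ⇒ ([(([S]))]) ⇒ ([(([A]))]) ⇒ ([(([()]))])

S ⇒ A   [S → A]
A ⇒ (S)   [A → ( S )]
(S) ⇒ ([S])   [S → [ S ]]
([S]) ⇒ ([A])   [S → A]
([A]) ⇒ ([(S)])   [A → ( S )]
([(S)]) ⇒ ([(A)])   [S → A]
([(A)]) ⇒ ([((S))])   [A → ( S )]
([((S))]) ⇒ ([(([S]))])   [S → [ S ]]
([(([S]))]) ⇒ ([(([A]))])   [S → A]
([(([A]))]) ⇒ ([(([()]))])   [A → ( )]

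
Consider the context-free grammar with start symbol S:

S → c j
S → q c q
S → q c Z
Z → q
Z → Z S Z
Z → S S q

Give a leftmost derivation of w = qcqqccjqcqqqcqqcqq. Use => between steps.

S => qcZ   [S → q c Z]
qcZ => qcZSZ   [Z → Z S Z]
qcZSZ => qcqSZ   [Z → q]
qcqSZ => qcqqcZZ   [S → q c Z]
qcqqcZZ => qcqqcSSqZ   [Z → S S q]
qcqqcSSqZ => qcqqccjSqZ   [S → c j]
qcqqccjSqZ => qcqqccjqcqqZ   [S → q c q]
qcqqccjqcqqZ => qcqqccjqcqqSSq   [Z → S S q]
qcqqccjqcqqSSq => qcqqccjqcqqqcqSq   [S → q c q]
qcqqccjqcqqqcqSq => qcqqccjqcqqqcqqcqq   [S → q c q]

S => qcZ => qcZSZ => qcqSZ => qcqqcZZ => qcqqcSSqZ => qcqqccjSqZ => qcqqccjqcqqZ => qcqqccjqcqqSSq => qcqqccjqcqqqcqSq => qcqqccjqcqqqcqqcqq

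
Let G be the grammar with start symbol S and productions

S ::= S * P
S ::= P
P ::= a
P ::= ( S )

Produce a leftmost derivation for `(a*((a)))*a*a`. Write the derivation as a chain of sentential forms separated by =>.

S=>S*P=>S*P*P=>P*P*P=>(S)*P*P=>(S*P)*P*P=>(P*P)*P*P=>(a*P)*P*P=>(a*(S))*P*P=>(a*(P))*P*P=>(a*((S)))*P*P=>(a*((P)))*P*P=>(a*((a)))*P*P=>(a*((a)))*a*P=>(a*((a)))*a*a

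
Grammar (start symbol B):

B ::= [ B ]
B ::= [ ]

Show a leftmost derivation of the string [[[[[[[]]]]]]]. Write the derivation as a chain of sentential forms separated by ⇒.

B ⇒ [B] ⇒ [[B]] ⇒ [[[B]]] ⇒ [[[[B]]]] ⇒ [[[[[B]]]]] ⇒ [[[[[[B]]]]]] ⇒ [[[[[[[]]]]]]]

B ⇒ [B]   [B ::= [ B ]]
[B] ⇒ [[B]]   [B ::= [ B ]]
[[B]] ⇒ [[[B]]]   [B ::= [ B ]]
[[[B]]] ⇒ [[[[B]]]]   [B ::= [ B ]]
[[[[B]]]] ⇒ [[[[[B]]]]]   [B ::= [ B ]]
[[[[[B]]]]] ⇒ [[[[[[B]]]]]]   [B ::= [ B ]]
[[[[[[B]]]]]] ⇒ [[[[[[[]]]]]]]   [B ::= [ ]]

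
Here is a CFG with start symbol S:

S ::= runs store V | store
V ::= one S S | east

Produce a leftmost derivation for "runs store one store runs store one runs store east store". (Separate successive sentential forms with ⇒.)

S ⇒ runs store V ⇒ runs store one S S ⇒ runs store one store S ⇒ runs store one store runs store V ⇒ runs store one store runs store one S S ⇒ runs store one store runs store one runs store V S ⇒ runs store one store runs store one runs store east S ⇒ runs store one store runs store one runs store east store

S ⇒ runs store V   [S ::= runs store V]
runs store V ⇒ runs store one S S   [V ::= one S S]
runs store one S S ⇒ runs store one store S   [S ::= store]
runs store one store S ⇒ runs store one store runs store V   [S ::= runs store V]
runs store one store runs store V ⇒ runs store one store runs store one S S   [V ::= one S S]
runs store one store runs store one S S ⇒ runs store one store runs store one runs store V S   [S ::= runs store V]
runs store one store runs store one runs store V S ⇒ runs store one store runs store one runs store east S   [V ::= east]
runs store one store runs store one runs store east S ⇒ runs store one store runs store one runs store east store   [S ::= store]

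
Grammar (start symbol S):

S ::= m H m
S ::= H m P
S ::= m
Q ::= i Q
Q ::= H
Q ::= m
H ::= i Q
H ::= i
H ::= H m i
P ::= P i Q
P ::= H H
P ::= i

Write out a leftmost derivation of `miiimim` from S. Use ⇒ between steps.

S ⇒ mHm ⇒ miQm ⇒ miiQm ⇒ miiHm ⇒ miiHmim ⇒ miiimim

S ⇒ mHm   [S ::= m H m]
mHm ⇒ miQm   [H ::= i Q]
miQm ⇒ miiQm   [Q ::= i Q]
miiQm ⇒ miiHm   [Q ::= H]
miiHm ⇒ miiHmim   [H ::= H m i]
miiHmim ⇒ miiimim   [H ::= i]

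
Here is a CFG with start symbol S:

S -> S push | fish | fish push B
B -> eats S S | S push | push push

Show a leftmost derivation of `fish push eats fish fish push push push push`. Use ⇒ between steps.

S ⇒ fish push B   [S -> fish push B]
fish push B ⇒ fish push eats S S   [B -> eats S S]
fish push eats S S ⇒ fish push eats fish S   [S -> fish]
fish push eats fish S ⇒ fish push eats fish S push   [S -> S push]
fish push eats fish S push ⇒ fish push eats fish fish push B push   [S -> fish push B]
fish push eats fish fish push B push ⇒ fish push eats fish fish push push push push   [B -> push push]

S ⇒ fish push B ⇒ fish push eats S S ⇒ fish push eats fish S ⇒ fish push eats fish S push ⇒ fish push eats fish fish push B push ⇒ fish push eats fish fish push push push push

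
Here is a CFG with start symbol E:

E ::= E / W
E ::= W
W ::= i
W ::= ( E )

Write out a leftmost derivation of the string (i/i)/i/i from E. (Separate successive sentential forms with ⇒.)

E⇒E/W⇒E/W/W⇒W/W/W⇒(E)/W/W⇒(E/W)/W/W⇒(W/W)/W/W⇒(i/W)/W/W⇒(i/i)/W/W⇒(i/i)/i/W⇒(i/i)/i/i

E ⇒ E/W   [E ::= E / W]
E/W ⇒ E/W/W   [E ::= E / W]
E/W/W ⇒ W/W/W   [E ::= W]
W/W/W ⇒ (E)/W/W   [W ::= ( E )]
(E)/W/W ⇒ (E/W)/W/W   [E ::= E / W]
(E/W)/W/W ⇒ (W/W)/W/W   [E ::= W]
(W/W)/W/W ⇒ (i/W)/W/W   [W ::= i]
(i/W)/W/W ⇒ (i/i)/W/W   [W ::= i]
(i/i)/W/W ⇒ (i/i)/i/W   [W ::= i]
(i/i)/i/W ⇒ (i/i)/i/i   [W ::= i]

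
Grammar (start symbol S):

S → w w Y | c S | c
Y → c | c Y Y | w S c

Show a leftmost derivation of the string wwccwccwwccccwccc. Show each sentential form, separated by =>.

S => wwY   [S → w w Y]
wwY => wwcYY   [Y → c Y Y]
wwcYY => wwccYYY   [Y → c Y Y]
wwccYYY => wwccwScYY   [Y → w S c]
wwccwScYY => wwccwcScYY   [S → c S]
wwccwcScYY => wwccwccScYY   [S → c S]
wwccwccScYY => wwccwccwwYcYY   [S → w w Y]
wwccwccwwYcYY => wwccwccwwccYY   [Y → c]
wwccwccwwccYY => wwccwccwwcccYYY   [Y → c Y Y]
wwccwccwwcccYYY => wwccwccwwccccYY   [Y → c]
wwccwccwwccccYY => wwccwccwwccccwScY   [Y → w S c]
wwccwccwwccccwScY => wwccwccwwccccwccY   [S → c]
wwccwccwwccccwccY => wwccwccwwccccwccc   [Y → c]

S => wwY => wwcYY => wwccYYY => wwccwScYY => wwccwcScYY => wwccwccScYY => wwccwccwwYcYY => wwccwccwwccYY => wwccwccwwcccYYY => wwccwccwwccccYY => wwccwccwwccccwScY => wwccwccwwccccwccY => wwccwccwwccccwccc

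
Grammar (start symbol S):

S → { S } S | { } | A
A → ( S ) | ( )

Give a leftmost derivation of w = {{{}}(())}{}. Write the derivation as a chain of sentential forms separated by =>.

S=>{S}S=>{{S}S}S=>{{{}}S}S=>{{{}}A}S=>{{{}}(S)}S=>{{{}}(A)}S=>{{{}}(())}S=>{{{}}(())}{}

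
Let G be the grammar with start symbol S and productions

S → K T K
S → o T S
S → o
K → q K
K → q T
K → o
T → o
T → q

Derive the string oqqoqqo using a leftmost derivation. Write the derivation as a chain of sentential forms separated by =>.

S => oTS => oqS => oqKTK => oqqKTK => oqqoTK => oqqoqK => oqqoqqT => oqqoqqo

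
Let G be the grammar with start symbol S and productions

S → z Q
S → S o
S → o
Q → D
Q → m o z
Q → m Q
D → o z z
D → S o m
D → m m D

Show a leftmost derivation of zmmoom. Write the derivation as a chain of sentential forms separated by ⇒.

S ⇒ zQ ⇒ zmQ ⇒ zmmQ ⇒ zmmD ⇒ zmmSom ⇒ zmmoom

S ⇒ zQ   [S → z Q]
zQ ⇒ zmQ   [Q → m Q]
zmQ ⇒ zmmQ   [Q → m Q]
zmmQ ⇒ zmmD   [Q → D]
zmmD ⇒ zmmSom   [D → S o m]
zmmSom ⇒ zmmoom   [S → o]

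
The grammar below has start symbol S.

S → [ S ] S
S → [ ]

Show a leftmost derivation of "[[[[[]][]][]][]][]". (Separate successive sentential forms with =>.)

S => [S]S => [[S]S]S => [[[S]S]S]S => [[[[S]S]S]S]S => [[[[[]]S]S]S]S => [[[[[]][]]S]S]S => [[[[[]][]][]]S]S => [[[[[]][]][]][]]S => [[[[[]][]][]][]][]

S => [S]S   [S → [ S ] S]
[S]S => [[S]S]S   [S → [ S ] S]
[[S]S]S => [[[S]S]S]S   [S → [ S ] S]
[[[S]S]S]S => [[[[S]S]S]S]S   [S → [ S ] S]
[[[[S]S]S]S]S => [[[[[]]S]S]S]S   [S → [ ]]
[[[[[]]S]S]S]S => [[[[[]][]]S]S]S   [S → [ ]]
[[[[[]][]]S]S]S => [[[[[]][]][]]S]S   [S → [ ]]
[[[[[]][]][]]S]S => [[[[[]][]][]][]]S   [S → [ ]]
[[[[[]][]][]][]]S => [[[[[]][]][]][]][]   [S → [ ]]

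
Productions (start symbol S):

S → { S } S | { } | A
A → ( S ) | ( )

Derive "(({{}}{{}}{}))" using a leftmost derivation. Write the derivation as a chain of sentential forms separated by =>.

S => A   [S → A]
A => (S)   [A → ( S )]
(S) => (A)   [S → A]
(A) => ((S))   [A → ( S )]
((S)) => (({S}S))   [S → { S } S]
(({S}S)) => (({{}}S))   [S → { }]
(({{}}S)) => (({{}}{S}S))   [S → { S } S]
(({{}}{S}S)) => (({{}}{{}}S))   [S → { }]
(({{}}{{}}S)) => (({{}}{{}}{}))   [S → { }]

S=>A=>(S)=>(A)=>((S))=>(({S}S))=>(({{}}S))=>(({{}}{S}S))=>(({{}}{{}}S))=>(({{}}{{}}{}))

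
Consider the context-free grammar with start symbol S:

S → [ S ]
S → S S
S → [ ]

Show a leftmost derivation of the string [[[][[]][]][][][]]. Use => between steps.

S=>[S]=>[SS]=>[SSS]=>[SSSS]=>[[S]SSS]=>[[SS]SSS]=>[[SSS]SSS]=>[[[]SS]SSS]=>[[[][S]S]SSS]=>[[[][[]]S]SSS]=>[[[][[]][]]SSS]=>[[[][[]][]][]SS]=>[[[][[]][]][][]S]=>[[[][[]][]][][][]]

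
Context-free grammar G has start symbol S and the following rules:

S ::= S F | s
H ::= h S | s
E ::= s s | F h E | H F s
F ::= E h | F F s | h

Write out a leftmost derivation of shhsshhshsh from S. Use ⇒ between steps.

S⇒SF⇒SFF⇒sFF⇒sFFsF⇒sFFsFsF⇒sEhFsFsF⇒sFhEhFsFsF⇒shhEhFsFsF⇒shhsshFsFsF⇒shhsshhsFsF⇒shhsshhshsF⇒shhsshhshsh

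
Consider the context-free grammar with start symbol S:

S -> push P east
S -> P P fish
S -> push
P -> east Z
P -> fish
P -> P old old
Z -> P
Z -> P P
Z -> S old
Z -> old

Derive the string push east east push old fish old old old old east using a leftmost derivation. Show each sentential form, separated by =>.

S => push P east => push P old old east => push east Z old old east => push east P P old old east => push east east Z P old old east => push east east S old P old old east => push east east push old P old old east => push east east push old P old old old old east => push east east push old fish old old old old east

S => push P east   [S -> push P east]
push P east => push P old old east   [P -> P old old]
push P old old east => push east Z old old east   [P -> east Z]
push east Z old old east => push east P P old old east   [Z -> P P]
push east P P old old east => push east east Z P old old east   [P -> east Z]
push east east Z P old old east => push east east S old P old old east   [Z -> S old]
push east east S old P old old east => push east east push old P old old east   [S -> push]
push east east push old P old old east => push east east push old P old old old old east   [P -> P old old]
push east east push old P old old old old east => push east east push old fish old old old old east   [P -> fish]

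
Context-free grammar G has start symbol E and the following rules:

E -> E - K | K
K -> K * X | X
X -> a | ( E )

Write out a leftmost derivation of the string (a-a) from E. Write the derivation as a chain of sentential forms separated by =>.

E => K => X => (E) => (E-K) => (K-K) => (X-K) => (a-K) => (a-X) => (a-a)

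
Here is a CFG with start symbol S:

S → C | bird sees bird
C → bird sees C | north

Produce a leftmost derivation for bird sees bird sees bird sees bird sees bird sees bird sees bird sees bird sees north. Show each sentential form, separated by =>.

S => C => bird sees C => bird sees bird sees C => bird sees bird sees bird sees C => bird sees bird sees bird sees bird sees C => bird sees bird sees bird sees bird sees bird sees C => bird sees bird sees bird sees bird sees bird sees bird sees C => bird sees bird sees bird sees bird sees bird sees bird sees bird sees C => bird sees bird sees bird sees bird sees bird sees bird sees bird sees bird sees C => bird sees bird sees bird sees bird sees bird sees bird sees bird sees bird sees north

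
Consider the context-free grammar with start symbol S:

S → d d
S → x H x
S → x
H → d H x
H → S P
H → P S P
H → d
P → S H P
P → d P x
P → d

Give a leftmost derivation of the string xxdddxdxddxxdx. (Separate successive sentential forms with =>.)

S => xHx   [S → x H x]
xHx => xSPx   [H → S P]
xSPx => xxHxPx   [S → x H x]
xxHxPx => xxSPxPx   [H → S P]
xxSPxPx => xxddPxPx   [S → d d]
xxddPxPx => xxdddPxxPx   [P → d P x]
xxdddPxxPx => xxdddSHPxxPx   [P → S H P]
xxdddSHPxxPx => xxdddxHxHPxxPx   [S → x H x]
xxdddxHxHPxxPx => xxdddxdxHPxxPx   [H → d]
xxdddxdxHPxxPx => xxdddxdxdPxxPx   [H → d]
xxdddxdxdPxxPx => xxdddxdxddxxPx   [P → d]
xxdddxdxddxxPx => xxdddxdxddxxdx   [P → d]

S => xHx => xSPx => xxHxPx => xxSPxPx => xxddPxPx => xxdddPxxPx => xxdddSHPxxPx => xxdddxHxHPxxPx => xxdddxdxHPxxPx => xxdddxdxdPxxPx => xxdddxdxddxxPx => xxdddxdxddxxdx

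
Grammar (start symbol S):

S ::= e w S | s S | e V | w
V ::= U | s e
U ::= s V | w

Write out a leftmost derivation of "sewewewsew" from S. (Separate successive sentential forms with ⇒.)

S ⇒ sS ⇒ sewS ⇒ sewewS ⇒ sewewewS ⇒ sewewewsS ⇒ sewewewseV ⇒ sewewewseU ⇒ sewewewsew

S ⇒ sS   [S ::= s S]
sS ⇒ sewS   [S ::= e w S]
sewS ⇒ sewewS   [S ::= e w S]
sewewS ⇒ sewewewS   [S ::= e w S]
sewewewS ⇒ sewewewsS   [S ::= s S]
sewewewsS ⇒ sewewewseV   [S ::= e V]
sewewewseV ⇒ sewewewseU   [V ::= U]
sewewewseU ⇒ sewewewsew   [U ::= w]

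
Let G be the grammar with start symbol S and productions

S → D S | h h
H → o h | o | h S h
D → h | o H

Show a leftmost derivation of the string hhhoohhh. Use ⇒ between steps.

S ⇒ DS   [S → D S]
DS ⇒ hS   [D → h]
hS ⇒ hDS   [S → D S]
hDS ⇒ hhS   [D → h]
hhS ⇒ hhDS   [S → D S]
hhDS ⇒ hhhS   [D → h]
hhhS ⇒ hhhDS   [S → D S]
hhhDS ⇒ hhhoHS   [D → o H]
hhhoHS ⇒ hhhoohS   [H → o h]
hhhoohS ⇒ hhhoohhh   [S → h h]

S⇒DS⇒hS⇒hDS⇒hhS⇒hhDS⇒hhhS⇒hhhDS⇒hhhoHS⇒hhhoohS⇒hhhoohhh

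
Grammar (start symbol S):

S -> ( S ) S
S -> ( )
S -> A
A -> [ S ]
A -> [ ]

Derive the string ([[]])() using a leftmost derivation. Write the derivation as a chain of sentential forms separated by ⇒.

S ⇒ (S)S ⇒ (A)S ⇒ ([S])S ⇒ ([A])S ⇒ ([[]])S ⇒ ([[]])()

S ⇒ (S)S   [S -> ( S ) S]
(S)S ⇒ (A)S   [S -> A]
(A)S ⇒ ([S])S   [A -> [ S ]]
([S])S ⇒ ([A])S   [S -> A]
([A])S ⇒ ([[]])S   [A -> [ ]]
([[]])S ⇒ ([[]])()   [S -> ( )]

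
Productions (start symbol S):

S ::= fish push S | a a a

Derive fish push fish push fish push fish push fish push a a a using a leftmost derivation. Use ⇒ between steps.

S ⇒ fish push S   [S ::= fish push S]
fish push S ⇒ fish push fish push S   [S ::= fish push S]
fish push fish push S ⇒ fish push fish push fish push S   [S ::= fish push S]
fish push fish push fish push S ⇒ fish push fish push fish push fish push S   [S ::= fish push S]
fish push fish push fish push fish push S ⇒ fish push fish push fish push fish push fish push S   [S ::= fish push S]
fish push fish push fish push fish push fish push S ⇒ fish push fish push fish push fish push fish push a a a   [S ::= a a a]

S ⇒ fish push S ⇒ fish push fish push S ⇒ fish push fish push fish push S ⇒ fish push fish push fish push fish push S ⇒ fish push fish push fish push fish push fish push S ⇒ fish push fish push fish push fish push fish push a a a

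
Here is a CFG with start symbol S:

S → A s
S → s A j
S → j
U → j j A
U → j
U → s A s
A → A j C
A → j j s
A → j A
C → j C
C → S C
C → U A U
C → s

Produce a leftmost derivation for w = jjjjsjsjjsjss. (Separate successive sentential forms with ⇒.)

S ⇒ As   [S → A s]
As ⇒ jAs   [A → j A]
jAs ⇒ jjAs   [A → j A]
jjAs ⇒ jjAjCs   [A → A j C]
jjAjCs ⇒ jjjjsjCs   [A → j j s]
jjjjsjCs ⇒ jjjjsjSCs   [C → S C]
jjjjsjSCs ⇒ jjjjsjsAjCs   [S → s A j]
jjjjsjsAjCs ⇒ jjjjsjsjjsjCs   [A → j j s]
jjjjsjsjjsjCs ⇒ jjjjsjsjjsjss   [C → s]

S ⇒ As ⇒ jAs ⇒ jjAs ⇒ jjAjCs ⇒ jjjjsjCs ⇒ jjjjsjSCs ⇒ jjjjsjsAjCs ⇒ jjjjsjsjjsjCs ⇒ jjjjsjsjjsjss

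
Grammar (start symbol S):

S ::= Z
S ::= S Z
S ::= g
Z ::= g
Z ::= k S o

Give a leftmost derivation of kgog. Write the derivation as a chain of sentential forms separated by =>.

S=>SZ=>ZZ=>kSoZ=>kZoZ=>kgoZ=>kgog

S => SZ   [S ::= S Z]
SZ => ZZ   [S ::= Z]
ZZ => kSoZ   [Z ::= k S o]
kSoZ => kZoZ   [S ::= Z]
kZoZ => kgoZ   [Z ::= g]
kgoZ => kgog   [Z ::= g]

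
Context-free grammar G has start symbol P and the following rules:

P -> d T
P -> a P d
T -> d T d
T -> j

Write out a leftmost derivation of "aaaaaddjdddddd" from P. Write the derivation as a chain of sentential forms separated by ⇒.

P⇒aPd⇒aaPdd⇒aaaPddd⇒aaaaPdddd⇒aaaaaPddddd⇒aaaaadTddddd⇒aaaaaddTdddddd⇒aaaaaddjdddddd

P ⇒ aPd   [P -> a P d]
aPd ⇒ aaPdd   [P -> a P d]
aaPdd ⇒ aaaPddd   [P -> a P d]
aaaPddd ⇒ aaaaPdddd   [P -> a P d]
aaaaPdddd ⇒ aaaaaPddddd   [P -> a P d]
aaaaaPddddd ⇒ aaaaadTddddd   [P -> d T]
aaaaadTddddd ⇒ aaaaaddTdddddd   [T -> d T d]
aaaaaddTdddddd ⇒ aaaaaddjdddddd   [T -> j]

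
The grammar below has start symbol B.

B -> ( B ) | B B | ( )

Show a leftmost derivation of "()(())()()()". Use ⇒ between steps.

B ⇒ BB ⇒ BBB ⇒ BBBB ⇒ BBBBB ⇒ ()BBBB ⇒ ()(B)BBB ⇒ ()(())BBB ⇒ ()(())()BB ⇒ ()(())()()B ⇒ ()(())()()()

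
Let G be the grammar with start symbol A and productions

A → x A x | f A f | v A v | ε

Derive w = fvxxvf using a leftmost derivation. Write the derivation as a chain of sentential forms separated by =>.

A=>fAf=>fvAvf=>fvxAxvf=>fvxxvf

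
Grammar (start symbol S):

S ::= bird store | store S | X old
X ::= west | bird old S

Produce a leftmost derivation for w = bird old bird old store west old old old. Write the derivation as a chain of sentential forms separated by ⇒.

S ⇒ X old   [S ::= X old]
X old ⇒ bird old S old   [X ::= bird old S]
bird old S old ⇒ bird old X old old   [S ::= X old]
bird old X old old ⇒ bird old bird old S old old   [X ::= bird old S]
bird old bird old S old old ⇒ bird old bird old store S old old   [S ::= store S]
bird old bird old store S old old ⇒ bird old bird old store X old old old   [S ::= X old]
bird old bird old store X old old old ⇒ bird old bird old store west old old old   [X ::= west]

S ⇒ X old ⇒ bird old S old ⇒ bird old X old old ⇒ bird old bird old S old old ⇒ bird old bird old store S old old ⇒ bird old bird old store X old old old ⇒ bird old bird old store west old old old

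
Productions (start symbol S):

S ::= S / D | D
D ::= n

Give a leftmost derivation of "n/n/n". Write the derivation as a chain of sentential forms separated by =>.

S => S/D   [S ::= S / D]
S/D => S/D/D   [S ::= S / D]
S/D/D => D/D/D   [S ::= D]
D/D/D => n/D/D   [D ::= n]
n/D/D => n/n/D   [D ::= n]
n/n/D => n/n/n   [D ::= n]

S => S/D => S/D/D => D/D/D => n/D/D => n/n/D => n/n/n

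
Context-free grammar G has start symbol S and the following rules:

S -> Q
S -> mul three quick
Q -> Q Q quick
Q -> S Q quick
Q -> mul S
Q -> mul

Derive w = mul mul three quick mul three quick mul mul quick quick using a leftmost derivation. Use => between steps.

S => Q => S Q quick => Q Q quick => mul S Q quick => mul mul three quick Q quick => mul mul three quick S Q quick quick => mul mul three quick mul three quick Q quick quick => mul mul three quick mul three quick mul S quick quick => mul mul three quick mul three quick mul Q quick quick => mul mul three quick mul three quick mul mul quick quick

S => Q   [S -> Q]
Q => S Q quick   [Q -> S Q quick]
S Q quick => Q Q quick   [S -> Q]
Q Q quick => mul S Q quick   [Q -> mul S]
mul S Q quick => mul mul three quick Q quick   [S -> mul three quick]
mul mul three quick Q quick => mul mul three quick S Q quick quick   [Q -> S Q quick]
mul mul three quick S Q quick quick => mul mul three quick mul three quick Q quick quick   [S -> mul three quick]
mul mul three quick mul three quick Q quick quick => mul mul three quick mul three quick mul S quick quick   [Q -> mul S]
mul mul three quick mul three quick mul S quick quick => mul mul three quick mul three quick mul Q quick quick   [S -> Q]
mul mul three quick mul three quick mul Q quick quick => mul mul three quick mul three quick mul mul quick quick   [Q -> mul]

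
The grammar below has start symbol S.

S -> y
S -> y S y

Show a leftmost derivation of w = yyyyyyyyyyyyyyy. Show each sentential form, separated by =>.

S => ySy => yySyy => yyySyyy => yyyySyyyy => yyyyySyyyyy => yyyyyySyyyyyy => yyyyyyySyyyyyyy => yyyyyyyyyyyyyyy

S => ySy   [S -> y S y]
ySy => yySyy   [S -> y S y]
yySyy => yyySyyy   [S -> y S y]
yyySyyy => yyyySyyyy   [S -> y S y]
yyyySyyyy => yyyyySyyyyy   [S -> y S y]
yyyyySyyyyy => yyyyyySyyyyyy   [S -> y S y]
yyyyyySyyyyyy => yyyyyyySyyyyyyy   [S -> y S y]
yyyyyyySyyyyyyy => yyyyyyyyyyyyyyy   [S -> y]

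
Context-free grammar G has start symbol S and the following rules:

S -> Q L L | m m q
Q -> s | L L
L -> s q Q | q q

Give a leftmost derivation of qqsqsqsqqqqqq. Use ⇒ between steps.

S ⇒ QLL ⇒ LLLL ⇒ qqLLL ⇒ qqsqQLL ⇒ qqsqLLLL ⇒ qqsqsqQLLL ⇒ qqsqsqsLLL ⇒ qqsqsqsqqLL ⇒ qqsqsqsqqqqL ⇒ qqsqsqsqqqqqq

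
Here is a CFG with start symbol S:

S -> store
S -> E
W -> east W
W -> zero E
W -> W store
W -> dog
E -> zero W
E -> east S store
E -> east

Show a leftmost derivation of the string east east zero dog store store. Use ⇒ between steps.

S ⇒ E   [S -> E]
E ⇒ east S store   [E -> east S store]
east S store ⇒ east E store   [S -> E]
east E store ⇒ east east S store store   [E -> east S store]
east east S store store ⇒ east east E store store   [S -> E]
east east E store store ⇒ east east zero W store store   [E -> zero W]
east east zero W store store ⇒ east east zero dog store store   [W -> dog]

S ⇒ E ⇒ east S store ⇒ east E store ⇒ east east S store store ⇒ east east E store store ⇒ east east zero W store store ⇒ east east zero dog store store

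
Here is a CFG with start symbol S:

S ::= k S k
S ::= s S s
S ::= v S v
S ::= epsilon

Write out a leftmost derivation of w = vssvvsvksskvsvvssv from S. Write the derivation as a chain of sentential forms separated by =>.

S => vSv   [S ::= v S v]
vSv => vsSsv   [S ::= s S s]
vsSsv => vssSssv   [S ::= s S s]
vssSssv => vssvSvssv   [S ::= v S v]
vssvSvssv => vssvvSvvssv   [S ::= v S v]
vssvvSvvssv => vssvvsSsvvssv   [S ::= s S s]
vssvvsSsvvssv => vssvvsvSvsvvssv   [S ::= v S v]
vssvvsvSvsvvssv => vssvvsvkSkvsvvssv   [S ::= k S k]
vssvvsvkSkvsvvssv => vssvvsvksSskvsvvssv   [S ::= s S s]
vssvvsvksSskvsvvssv => vssvvsvksskvsvvssv   [S ::= epsilon]

S => vSv => vsSsv => vssSssv => vssvSvssv => vssvvSvvssv => vssvvsSsvvssv => vssvvsvSvsvvssv => vssvvsvkSkvsvvssv => vssvvsvksSskvsvvssv => vssvvsvksskvsvvssv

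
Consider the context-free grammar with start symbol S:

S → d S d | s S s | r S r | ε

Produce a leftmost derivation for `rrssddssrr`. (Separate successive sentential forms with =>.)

S=>rSr=>rrSrr=>rrsSsrr=>rrssSssrr=>rrssdSdssrr=>rrssddssrr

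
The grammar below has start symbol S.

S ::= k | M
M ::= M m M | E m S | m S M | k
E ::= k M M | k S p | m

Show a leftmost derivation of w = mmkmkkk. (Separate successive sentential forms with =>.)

S => M => mSM => mMM => mmSMM => mmMMM => mmMmMMM => mmkmMMM => mmkmkMM => mmkmkkM => mmkmkkk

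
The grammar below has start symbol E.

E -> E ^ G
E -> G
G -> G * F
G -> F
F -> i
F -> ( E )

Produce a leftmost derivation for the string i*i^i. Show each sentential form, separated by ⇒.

E ⇒ E^G   [E -> E ^ G]
E^G ⇒ G^G   [E -> G]
G^G ⇒ G*F^G   [G -> G * F]
G*F^G ⇒ F*F^G   [G -> F]
F*F^G ⇒ i*F^G   [F -> i]
i*F^G ⇒ i*i^G   [F -> i]
i*i^G ⇒ i*i^F   [G -> F]
i*i^F ⇒ i*i^i   [F -> i]

E ⇒ E^G ⇒ G^G ⇒ G*F^G ⇒ F*F^G ⇒ i*F^G ⇒ i*i^G ⇒ i*i^F ⇒ i*i^i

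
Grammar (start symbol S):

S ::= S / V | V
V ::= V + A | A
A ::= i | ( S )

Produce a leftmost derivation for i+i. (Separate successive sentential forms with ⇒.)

S ⇒ V ⇒ V+A ⇒ A+A ⇒ i+A ⇒ i+i

S ⇒ V   [S ::= V]
V ⇒ V+A   [V ::= V + A]
V+A ⇒ A+A   [V ::= A]
A+A ⇒ i+A   [A ::= i]
i+A ⇒ i+i   [A ::= i]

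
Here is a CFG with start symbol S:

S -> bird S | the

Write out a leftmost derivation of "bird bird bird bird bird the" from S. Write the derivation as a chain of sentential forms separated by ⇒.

S ⇒ bird S   [S -> bird S]
bird S ⇒ bird bird S   [S -> bird S]
bird bird S ⇒ bird bird bird S   [S -> bird S]
bird bird bird S ⇒ bird bird bird bird S   [S -> bird S]
bird bird bird bird S ⇒ bird bird bird bird bird S   [S -> bird S]
bird bird bird bird bird S ⇒ bird bird bird bird bird the   [S -> the]

S ⇒ bird S ⇒ bird bird S ⇒ bird bird bird S ⇒ bird bird bird bird S ⇒ bird bird bird bird bird S ⇒ bird bird bird bird bird the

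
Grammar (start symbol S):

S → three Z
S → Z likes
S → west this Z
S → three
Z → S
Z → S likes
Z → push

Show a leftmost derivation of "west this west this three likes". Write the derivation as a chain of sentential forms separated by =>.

S => west this Z   [S → west this Z]
west this Z => west this S   [Z → S]
west this S => west this west this Z   [S → west this Z]
west this west this Z => west this west this S likes   [Z → S likes]
west this west this S likes => west this west this three likes   [S → three]

S => west this Z => west this S => west this west this Z => west this west this S likes => west this west this three likes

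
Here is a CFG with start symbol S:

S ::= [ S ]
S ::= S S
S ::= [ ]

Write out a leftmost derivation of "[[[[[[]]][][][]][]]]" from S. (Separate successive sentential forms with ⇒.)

S⇒[S]⇒[[S]]⇒[[SS]]⇒[[[S]S]]⇒[[[SS]S]]⇒[[[SSS]S]]⇒[[[SSSS]S]]⇒[[[[S]SSS]S]]⇒[[[[[S]]SSS]S]]⇒[[[[[[]]]SSS]S]]⇒[[[[[[]]][]SS]S]]⇒[[[[[[]]][][]S]S]]⇒[[[[[[]]][][][]]S]]⇒[[[[[[]]][][][]][]]]

S ⇒ [S]   [S ::= [ S ]]
[S] ⇒ [[S]]   [S ::= [ S ]]
[[S]] ⇒ [[SS]]   [S ::= S S]
[[SS]] ⇒ [[[S]S]]   [S ::= [ S ]]
[[[S]S]] ⇒ [[[SS]S]]   [S ::= S S]
[[[SS]S]] ⇒ [[[SSS]S]]   [S ::= S S]
[[[SSS]S]] ⇒ [[[SSSS]S]]   [S ::= S S]
[[[SSSS]S]] ⇒ [[[[S]SSS]S]]   [S ::= [ S ]]
[[[[S]SSS]S]] ⇒ [[[[[S]]SSS]S]]   [S ::= [ S ]]
[[[[[S]]SSS]S]] ⇒ [[[[[[]]]SSS]S]]   [S ::= [ ]]
[[[[[[]]]SSS]S]] ⇒ [[[[[[]]][]SS]S]]   [S ::= [ ]]
[[[[[[]]][]SS]S]] ⇒ [[[[[[]]][][]S]S]]   [S ::= [ ]]
[[[[[[]]][][]S]S]] ⇒ [[[[[[]]][][][]]S]]   [S ::= [ ]]
[[[[[[]]][][][]]S]] ⇒ [[[[[[]]][][][]][]]]   [S ::= [ ]]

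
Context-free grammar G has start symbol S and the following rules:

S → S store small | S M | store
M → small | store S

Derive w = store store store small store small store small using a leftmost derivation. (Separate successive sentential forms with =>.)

S => S store small   [S → S store small]
S store small => S store small store small   [S → S store small]
S store small store small => S M store small store small   [S → S M]
S M store small store small => S M M store small store small   [S → S M]
S M M store small store small => store M M store small store small   [S → store]
store M M store small store small => store store S M store small store small   [M → store S]
store store S M store small store small => store store store M store small store small   [S → store]
store store store M store small store small => store store store small store small store small   [M → small]

S => S store small => S store small store small => S M store small store small => S M M store small store small => store M M store small store small => store store S M store small store small => store store store M store small store small => store store store small store small store small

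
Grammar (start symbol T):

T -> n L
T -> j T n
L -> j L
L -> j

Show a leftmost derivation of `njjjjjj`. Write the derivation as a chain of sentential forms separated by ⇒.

T ⇒ nL   [T -> n L]
nL ⇒ njL   [L -> j L]
njL ⇒ njjL   [L -> j L]
njjL ⇒ njjjL   [L -> j L]
njjjL ⇒ njjjjL   [L -> j L]
njjjjL ⇒ njjjjjL   [L -> j L]
njjjjjL ⇒ njjjjjj   [L -> j]

T ⇒ nL ⇒ njL ⇒ njjL ⇒ njjjL ⇒ njjjjL ⇒ njjjjjL ⇒ njjjjjj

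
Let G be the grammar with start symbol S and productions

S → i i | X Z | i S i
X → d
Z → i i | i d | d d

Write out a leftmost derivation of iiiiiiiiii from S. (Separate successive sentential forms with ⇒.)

S ⇒ iSi   [S → i S i]
iSi ⇒ iiSii   [S → i S i]
iiSii ⇒ iiiSiii   [S → i S i]
iiiSiii ⇒ iiiiSiiii   [S → i S i]
iiiiSiiii ⇒ iiiiiiiiii   [S → i i]

S ⇒ iSi ⇒ iiSii ⇒ iiiSiii ⇒ iiiiSiiii ⇒ iiiiiiiiii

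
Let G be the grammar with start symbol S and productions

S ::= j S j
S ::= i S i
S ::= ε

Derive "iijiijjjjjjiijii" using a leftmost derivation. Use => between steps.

S=>iSi=>iiSii=>iijSjii=>iijiSijii=>iijiiSiijii=>iijiijSjiijii=>iijiijjSjjiijii=>iijiijjjSjjjiijii=>iijiijjjjjjiijii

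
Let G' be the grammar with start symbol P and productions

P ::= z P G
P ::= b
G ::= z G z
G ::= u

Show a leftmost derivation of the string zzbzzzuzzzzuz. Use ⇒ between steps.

P ⇒ zPG ⇒ zzPGG ⇒ zzbGG ⇒ zzbzGzG ⇒ zzbzzGzzG ⇒ zzbzzzGzzzG ⇒ zzbzzzuzzzG ⇒ zzbzzzuzzzzGz ⇒ zzbzzzuzzzzuz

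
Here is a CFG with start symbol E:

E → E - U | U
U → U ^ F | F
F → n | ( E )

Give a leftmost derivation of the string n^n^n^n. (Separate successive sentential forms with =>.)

E => U   [E → U]
U => U^F   [U → U ^ F]
U^F => U^F^F   [U → U ^ F]
U^F^F => U^F^F^F   [U → U ^ F]
U^F^F^F => F^F^F^F   [U → F]
F^F^F^F => n^F^F^F   [F → n]
n^F^F^F => n^n^F^F   [F → n]
n^n^F^F => n^n^n^F   [F → n]
n^n^n^F => n^n^n^n   [F → n]

E => U => U^F => U^F^F => U^F^F^F => F^F^F^F => n^F^F^F => n^n^F^F => n^n^n^F => n^n^n^n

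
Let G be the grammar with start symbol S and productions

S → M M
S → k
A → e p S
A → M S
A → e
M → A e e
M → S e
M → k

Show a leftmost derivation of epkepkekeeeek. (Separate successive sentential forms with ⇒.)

S ⇒ MM ⇒ AeeM ⇒ epSeeM ⇒ epMMeeM ⇒ epkMeeM ⇒ epkAeeeeM ⇒ epkepSeeeeM ⇒ epkepMMeeeeM ⇒ epkepSeMeeeeM ⇒ epkepkeMeeeeM ⇒ epkepkekeeeeM ⇒ epkepkekeeeek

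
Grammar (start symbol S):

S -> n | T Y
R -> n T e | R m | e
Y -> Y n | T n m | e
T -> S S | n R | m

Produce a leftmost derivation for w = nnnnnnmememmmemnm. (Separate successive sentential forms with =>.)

S => TY => nRY => nnTeY => nnnReY => nnnRmeY => nnnRmmeY => nnnRmmmeY => nnnnTemmmeY => nnnnnRemmmeY => nnnnnRmemmmeY => nnnnnnTememmmeY => nnnnnnmememmmeY => nnnnnnmememmmeTnm => nnnnnnmememmmemnm

S => TY   [S -> T Y]
TY => nRY   [T -> n R]
nRY => nnTeY   [R -> n T e]
nnTeY => nnnReY   [T -> n R]
nnnReY => nnnRmeY   [R -> R m]
nnnRmeY => nnnRmmeY   [R -> R m]
nnnRmmeY => nnnRmmmeY   [R -> R m]
nnnRmmmeY => nnnnTemmmeY   [R -> n T e]
nnnnTemmmeY => nnnnnRemmmeY   [T -> n R]
nnnnnRemmmeY => nnnnnRmemmmeY   [R -> R m]
nnnnnRmemmmeY => nnnnnnTememmmeY   [R -> n T e]
nnnnnnTememmmeY => nnnnnnmememmmeY   [T -> m]
nnnnnnmememmmeY => nnnnnnmememmmeTnm   [Y -> T n m]
nnnnnnmememmmeTnm => nnnnnnmememmmemnm   [T -> m]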